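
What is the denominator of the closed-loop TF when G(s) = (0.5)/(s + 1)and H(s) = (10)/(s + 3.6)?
Characteristic poly = G_den * H_den + G_num * H_num = (s^2 + 4.6*s + 3.6) + (5) = s^2 + 4.6*s + 8.6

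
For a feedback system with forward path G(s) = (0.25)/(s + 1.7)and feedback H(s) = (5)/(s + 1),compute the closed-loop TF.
Closed-loop T = G/(1+GH).
Numerator: G_num * H_den = 0.25*s + 0.25.
Denominator: G_den * H_den + G_num * H_num = (s^2 + 2.7*s + 1.7) + (1.25) = s^2 + 2.7*s + 2.95.
T(s) = (0.25*s + 0.25)/(s^2 + 2.7*s + 2.95)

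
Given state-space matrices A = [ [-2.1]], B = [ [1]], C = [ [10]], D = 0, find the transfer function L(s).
L(s) = C(sI - A)⁻¹B + D.
Characteristic polynomial det(sI - A) = s + 2.1.
Numerator from C·adj(sI-A)·B + D·det(sI-A) = 10.
L(s) = (10)/(s + 2.1)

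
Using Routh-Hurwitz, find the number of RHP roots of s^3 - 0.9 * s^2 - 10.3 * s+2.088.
Routh array:
s^3: [1, -10.3]; s^2: [-0.9, 2.088]; s^1: [-7.98]; s^0: [2.088]
First column: [1, -0.9, -7.98, 2.088]. Sign changes = RHP roots = 2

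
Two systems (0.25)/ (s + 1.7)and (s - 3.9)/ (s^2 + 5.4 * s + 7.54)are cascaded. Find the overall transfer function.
Series: H = H₁ · H₂ = (n₁·n₂)/(d₁·d₂).
Num: n₁·n₂ = 0.25*s - 0.975. Den: d₁·d₂ = s^3 + 7.1*s^2 + 16.72*s + 12.818.
H(s) = (0.25*s - 0.975)/(s^3 + 7.1*s^2 + 16.72*s + 12.818)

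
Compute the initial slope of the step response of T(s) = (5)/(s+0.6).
IVT: y'(0⁺) = lim_{s→∞} s²·Y(s) = lim_{s→∞} s·T(s).
deg(num) = 0, deg(den) = 1, relative degree = 1, so s·T(s) → (leading num)/(leading den) = 5/1 = 5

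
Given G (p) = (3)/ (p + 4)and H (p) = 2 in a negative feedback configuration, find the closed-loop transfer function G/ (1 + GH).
Closed-loop T = G/(1+GH).
Numerator: G_num * H_den = 3.
Denominator: G_den * H_den + G_num * H_num = (p + 4) + (6) = p + 10.
T(p) = (3)/(p + 10)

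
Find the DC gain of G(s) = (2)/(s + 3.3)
DC gain = G(0) = num(0)/den(0) = 2/3.3 = 0.6061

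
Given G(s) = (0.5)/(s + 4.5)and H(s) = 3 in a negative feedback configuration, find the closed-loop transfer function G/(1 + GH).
Closed-loop T = G/(1+GH).
Numerator: G_num * H_den = 0.5.
Denominator: G_den * H_den + G_num * H_num = (s + 4.5) + (1.5) = s + 6.
T(s) = (0.5)/(s + 6)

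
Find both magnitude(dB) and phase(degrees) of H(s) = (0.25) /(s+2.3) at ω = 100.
Substitute s = j*100: H(j100) = 5.74696e-05 - 0.00249868j.
|H| = 20*log₁₀(sqrt(Re²+Im²)) = -52.04 dB.
∠H = atan2(Im, Re) = -88.68°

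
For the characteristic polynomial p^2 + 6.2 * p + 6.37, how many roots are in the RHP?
p^2 + 6.2*p + 6.37 = (p + 4.9)(p + 1.3). Poles: -1.3, -4.9. RHP poles (Re>0): 0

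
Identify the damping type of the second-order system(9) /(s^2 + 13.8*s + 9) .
Standard form: ωn²/(s²+2ζωn·s+ωn²) gives ωn=3, ζ=2.3.
Overdamped (ζ = 2.3 > 1)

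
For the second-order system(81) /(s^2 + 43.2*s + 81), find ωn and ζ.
Standard form: ωn²/(s²+2ζωn·s+ωn²).
const=81=ωn² → ωn=9, s coeff=43.2=2ζωn → ζ=2.4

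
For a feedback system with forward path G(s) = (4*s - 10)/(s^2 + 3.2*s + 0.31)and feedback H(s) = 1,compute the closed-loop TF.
Closed-loop T = G/(1+GH).
Numerator: G_num * H_den = 4*s - 10.
Denominator: G_den * H_den + G_num * H_num = (s^2 + 3.2*s + 0.31) + (4*s - 10) = s^2 + 7.2*s - 9.69.
T(s) = (4*s - 10)/(s^2 + 7.2*s - 9.69)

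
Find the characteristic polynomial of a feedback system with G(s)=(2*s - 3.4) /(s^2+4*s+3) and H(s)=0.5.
Characteristic poly = G_den * H_den + G_num * H_num = (s^2 + 4*s + 3) + (s - 1.7) = s^2 + 5*s + 1.3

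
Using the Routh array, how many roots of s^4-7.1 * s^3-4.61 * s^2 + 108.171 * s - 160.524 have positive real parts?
Routh array:
s^4: [1, -4.61, -160.524]; s^3: [-7.1, 108.171]; s^2: [10.6254, -160.524]; s^1: [0.906752]; s^0: [-160.524]
First column: [1, -7.1, 10.6254, 0.906752, -160.524]. Sign changes = RHP roots = 3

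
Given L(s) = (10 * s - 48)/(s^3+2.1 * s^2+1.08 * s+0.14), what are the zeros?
Set numerator = 0: 10*s - 48 = 0 → Zeros: 4.8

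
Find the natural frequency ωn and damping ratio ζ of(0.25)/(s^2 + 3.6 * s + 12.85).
Underdamped: complex pole -1.8 + 3.1j. ωn = |pole| = 3.585, ζ = -Re(pole)/ωn = 0.5021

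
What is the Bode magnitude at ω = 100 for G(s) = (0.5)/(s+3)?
Substitute s = j*100: G(j100) = 0.000149865 - 0.0049955j.
|G(j100)| = sqrt(Re² + Im²) = 0.004998.
20*log₁₀(0.004998) = -46.02 dB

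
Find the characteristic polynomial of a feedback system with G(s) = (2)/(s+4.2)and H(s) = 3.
Characteristic poly = G_den * H_den + G_num * H_num = (s + 4.2) + (6) = s + 10.2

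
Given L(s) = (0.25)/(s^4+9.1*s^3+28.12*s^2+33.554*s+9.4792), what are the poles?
Set denominator = 0: s^4 + 9.1*s^3 + 28.12*s^2 + 33.554*s + 9.4792 = (s + 0.4)(s + 4.1)(s^2 + 4.6*s + 5.78) = 0 → Poles: -0.4, -2.3 + 0.7j, -2.3 - 0.7j, -4.1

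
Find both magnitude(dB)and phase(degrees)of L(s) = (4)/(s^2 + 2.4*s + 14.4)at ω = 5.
Substitute s = j*5: L(j5) = -0.165392 - 0.187237j.
|L| = 20*log₁₀(sqrt(Re²+Im²)) = -12.05 dB.
∠L = atan2(Im, Re) = -131.46°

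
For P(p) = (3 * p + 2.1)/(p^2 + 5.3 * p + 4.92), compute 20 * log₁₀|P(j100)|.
Substitute p = j*100: P(j100) = 0.00137759 - 0.0299417j.
|P(j100)| = sqrt(Re² + Im²) = 0.02997.
20*log₁₀(0.02997) = -30.47 dB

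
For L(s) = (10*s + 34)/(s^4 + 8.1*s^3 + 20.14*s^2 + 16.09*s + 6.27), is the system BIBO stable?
Denominator: s^4 + 8.1*s^3 + 20.14*s^2 + 16.09*s + 6.27 = (s + 3.8)(s + 3.3)(s^2 + s + 0.5). Poles: -0.5 + 0.5j, -0.5 - 0.5j, -3.3, -3.8. All Re(p)<0: Yes (stable)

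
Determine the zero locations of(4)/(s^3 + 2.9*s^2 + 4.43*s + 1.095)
Numerator is a nonzero constant (4) → Zeros: none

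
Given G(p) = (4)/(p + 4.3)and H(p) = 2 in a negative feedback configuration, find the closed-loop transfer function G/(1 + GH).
Closed-loop T = G/(1+GH).
Numerator: G_num * H_den = 4.
Denominator: G_den * H_den + G_num * H_num = (p + 4.3) + (8) = p + 12.3.
T(p) = (4)/(p + 12.3)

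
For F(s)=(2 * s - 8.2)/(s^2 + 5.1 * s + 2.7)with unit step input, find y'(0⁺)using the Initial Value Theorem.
IVT: y'(0⁺) = lim_{s→∞} s²·Y(s) = lim_{s→∞} s·F(s).
deg(num) = 1, deg(den) = 2, relative degree = 1, so s·F(s) → (leading num)/(leading den) = 2/1 = 2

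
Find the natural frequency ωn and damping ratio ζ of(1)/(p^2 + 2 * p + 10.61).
Underdamped: complex pole -1 + 3.1j. ωn = |pole| = 3.257, ζ = -Re(pole)/ωn = 0.307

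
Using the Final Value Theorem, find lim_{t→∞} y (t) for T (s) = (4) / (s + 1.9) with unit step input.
FVT: lim_{t→∞} y(t) = lim_{s→0} s*Y(s) where Y(s) = T(s)/s.
= lim_{s→0} T(s) = T(0) = num(0)/den(0) = 4/1.9 = 2.105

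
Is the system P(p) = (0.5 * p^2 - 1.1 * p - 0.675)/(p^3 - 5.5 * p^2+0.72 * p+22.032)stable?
Denominator: p^3 - 5.5*p^2 + 0.72*p + 22.032 = (p - 3.6)(p + 1.7)(p - 3.6). Poles: -1.7, 3.6, 3.6. All Re(p)<0: No (unstable)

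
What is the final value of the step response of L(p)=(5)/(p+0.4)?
FVT: lim_{t→∞} y(t) = lim_{p→0} p*Y(p) where Y(p) = L(p)/p.
= lim_{p→0} L(p) = L(0) = num(0)/den(0) = 5/0.4 = 12.5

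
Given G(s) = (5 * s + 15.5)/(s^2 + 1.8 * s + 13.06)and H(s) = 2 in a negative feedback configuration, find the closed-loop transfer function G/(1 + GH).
Closed-loop T = G/(1+GH).
Numerator: G_num * H_den = 5*s + 15.5.
Denominator: G_den * H_den + G_num * H_num = (s^2 + 1.8*s + 13.06) + (10*s + 31) = s^2 + 11.8*s + 44.06.
T(s) = (5*s + 15.5)/(s^2 + 11.8*s + 44.06)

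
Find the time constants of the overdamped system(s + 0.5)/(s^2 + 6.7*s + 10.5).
Overdamped: real poles at -2.5, -4.2. τ = -1/pole → τ₁ = 0.4, τ₂ = 0.2381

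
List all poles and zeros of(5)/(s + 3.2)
Set denominator = 0: s + 3.2 = 0 → Poles: -3.2
Numerator is a nonzero constant (5) → Zeros: none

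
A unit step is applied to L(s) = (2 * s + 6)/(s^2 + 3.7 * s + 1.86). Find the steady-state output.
FVT: lim_{t→∞} y(t) = lim_{s→0} s*Y(s) where Y(s) = L(s)/s.
= lim_{s→0} L(s) = L(0) = num(0)/den(0) = 6/1.86 = 3.226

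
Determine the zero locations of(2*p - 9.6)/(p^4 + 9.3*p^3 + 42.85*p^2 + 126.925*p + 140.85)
Set numerator = 0: 2*p - 9.6 = 0 → Zeros: 4.8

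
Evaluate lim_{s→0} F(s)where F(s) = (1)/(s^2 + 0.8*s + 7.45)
DC gain = F(0) = num(0)/den(0) = 1/7.45 = 0.1342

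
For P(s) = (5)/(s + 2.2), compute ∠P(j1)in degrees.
Substitute s = j*1: P(j1) = 1.88356 - 0.856164j.
∠P(j1) = atan2(Im, Re) = atan2(-0.856164, 1.88356) = -24.44°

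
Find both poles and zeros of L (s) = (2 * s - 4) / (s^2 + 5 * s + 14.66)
Set denominator = 0: s^2 + 5*s + 14.66 = 0 → Poles: -2.5 + 2.9j, -2.5 - 2.9j
Set numerator = 0: 2*s - 4 = 0 → Zeros: 2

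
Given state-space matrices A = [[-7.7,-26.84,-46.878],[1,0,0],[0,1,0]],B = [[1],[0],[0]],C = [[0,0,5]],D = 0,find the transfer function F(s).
F(s) = C(sI - A)⁻¹B + D.
Characteristic polynomial det(sI - A) = s^3 + 7.7*s^2 + 26.84*s + 46.878.
Numerator from C·adj(sI-A)·B + D·det(sI-A) = 5.
F(s) = (5)/(s^3 + 7.7*s^2 + 26.84*s + 46.878)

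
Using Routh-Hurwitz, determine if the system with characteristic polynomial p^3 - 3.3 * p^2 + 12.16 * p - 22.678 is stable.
Routh array:
p^3: [1, 12.16]; p^2: [-3.3, -22.678]; p^1: [5.28788]; p^0: [-22.678]
First column: [1, -3.3, 5.28788, -22.678]. Sign changes = 3.
No, unstable (3 RHP root(s))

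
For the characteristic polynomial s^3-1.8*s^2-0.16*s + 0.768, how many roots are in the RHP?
s^3 - 1.8*s^2 - 0.16*s + 0.768 = (s - 1.6)(s - 0.8)(s + 0.6). Poles: -0.6, 0.8, 1.6. RHP poles (Re>0): 2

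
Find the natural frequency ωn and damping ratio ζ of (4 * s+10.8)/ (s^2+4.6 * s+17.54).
Underdamped: complex pole -2.3 + 3.5j. ωn = |pole| = 4.188, ζ = -Re(pole)/ωn = 0.5492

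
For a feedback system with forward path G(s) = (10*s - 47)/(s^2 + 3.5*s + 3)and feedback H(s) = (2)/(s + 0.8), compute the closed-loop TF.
Closed-loop T = G/(1+GH).
Numerator: G_num * H_den = 10*s^2 - 39*s - 37.6.
Denominator: G_den * H_den + G_num * H_num = (s^3 + 4.3*s^2 + 5.8*s + 2.4) + (20*s - 94) = s^3 + 4.3*s^2 + 25.8*s - 91.6.
T(s) = (10*s^2 - 39*s - 37.6)/(s^3 + 4.3*s^2 + 25.8*s - 91.6)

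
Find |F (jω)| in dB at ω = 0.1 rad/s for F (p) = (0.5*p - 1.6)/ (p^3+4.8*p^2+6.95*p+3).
Substitute p = j*0.1: F(j0.1) = -0.509845 + 0.1368j.
|F(j0.1)| = sqrt(Re² + Im²) = 0.5279.
20*log₁₀(0.5279) = -5.55 dB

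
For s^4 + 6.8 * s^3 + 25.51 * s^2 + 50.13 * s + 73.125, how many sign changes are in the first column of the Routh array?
Routh array:
s^4: [1, 25.51, 73.125]; s^3: [6.8, 50.13]; s^2: [18.1379, 73.125]; s^1: [22.7151]; s^0: [73.125]
First column: [1, 6.8, 18.1379, 22.7151, 73.125]. Sign changes = 0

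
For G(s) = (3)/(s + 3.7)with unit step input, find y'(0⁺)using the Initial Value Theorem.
IVT: y'(0⁺) = lim_{s→∞} s²·Y(s) = lim_{s→∞} s·G(s).
deg(num) = 0, deg(den) = 1, relative degree = 1, so s·G(s) → (leading num)/(leading den) = 3/1 = 3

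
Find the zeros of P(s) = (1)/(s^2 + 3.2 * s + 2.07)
Numerator is a nonzero constant (1) → Zeros: none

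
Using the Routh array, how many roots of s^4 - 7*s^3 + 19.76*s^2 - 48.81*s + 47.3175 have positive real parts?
Routh array:
s^4: [1, 19.76, 47.3175]; s^3: [-7, -48.81]; s^2: [12.7871, 47.3175]; s^1: [-22.9072]; s^0: [47.3175]
First column: [1, -7, 12.7871, -22.9072, 47.3175]. Sign changes = RHP roots = 4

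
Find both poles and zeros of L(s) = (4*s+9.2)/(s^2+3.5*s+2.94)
Set denominator = 0: s^2 + 3.5*s + 2.94 = (s + 2.1)(s + 1.4) = 0 → Poles: -1.4, -2.1
Set numerator = 0: 4*s + 9.2 = 0 → Zeros: -2.3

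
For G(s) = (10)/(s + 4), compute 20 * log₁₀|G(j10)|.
Substitute s = j*10: G(j10) = 0.344828 - 0.862069j.
|G(j10)| = sqrt(Re² + Im²) = 0.9285.
20*log₁₀(0.9285) = -0.64 dB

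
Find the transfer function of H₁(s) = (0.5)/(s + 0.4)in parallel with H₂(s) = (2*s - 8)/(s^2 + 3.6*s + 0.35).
Parallel: H = H₁ + H₂ = (n₁·d₂ + n₂·d₁)/(d₁·d₂).
n₁·d₂ = 0.5*s^2 + 1.8*s + 0.175. n₂·d₁ = 2*s^2 - 7.2*s - 3.2. Sum = 2.5*s^2 - 5.4*s - 3.025. d₁·d₂ = s^3 + 4*s^2 + 1.79*s + 0.14.
H(s) = (2.5*s^2 - 5.4*s - 3.025)/(s^3 + 4*s^2 + 1.79*s + 0.14)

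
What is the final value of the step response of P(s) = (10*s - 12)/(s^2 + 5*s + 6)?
FVT: lim_{t→∞} y(t) = lim_{s→0} s*Y(s) where Y(s) = P(s)/s.
= lim_{s→0} P(s) = P(0) = num(0)/den(0) = -12/6 = -2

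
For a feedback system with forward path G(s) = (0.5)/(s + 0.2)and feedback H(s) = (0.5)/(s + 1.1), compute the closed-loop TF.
Closed-loop T = G/(1+GH).
Numerator: G_num * H_den = 0.5*s + 0.55.
Denominator: G_den * H_den + G_num * H_num = (s^2 + 1.3*s + 0.22) + (0.25) = s^2 + 1.3*s + 0.47.
T(s) = (0.5*s + 0.55)/(s^2 + 1.3*s + 0.47)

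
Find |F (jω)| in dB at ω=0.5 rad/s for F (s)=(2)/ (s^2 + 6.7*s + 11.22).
Substitute s = j*0.5: F(j0.5) = 0.166764 - 0.050926j.
|F(j0.5)| = sqrt(Re² + Im²) = 0.1744.
20*log₁₀(0.1744) = -15.17 dB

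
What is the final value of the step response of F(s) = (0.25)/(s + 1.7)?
FVT: lim_{t→∞} y(t) = lim_{s→0} s*Y(s) where Y(s) = F(s)/s.
= lim_{s→0} F(s) = F(0) = num(0)/den(0) = 0.25/1.7 = 0.1471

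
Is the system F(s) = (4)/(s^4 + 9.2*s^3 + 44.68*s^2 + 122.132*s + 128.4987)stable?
Denominator: s^4 + 9.2*s^3 + 44.68*s^2 + 122.132*s + 128.4987 = (s + 3.3)(s + 2.3)(s^2 + 3.6*s + 16.93). Poles: -1.8 + 3.7j, -1.8 - 3.7j, -2.3, -3.3. All Re(p)<0: Yes (stable)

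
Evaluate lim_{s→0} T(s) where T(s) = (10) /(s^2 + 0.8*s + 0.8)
DC gain = T(0) = num(0)/den(0) = 10/0.8 = 12.5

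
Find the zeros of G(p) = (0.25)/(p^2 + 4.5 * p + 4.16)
Numerator is a nonzero constant (0.25) → Zeros: none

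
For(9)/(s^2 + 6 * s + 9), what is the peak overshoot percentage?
Standard form: ωn²/(s²+2ζωn·s+ωn²) → ωn = 3, ζ = 1.
ζ ≥ 1, so the response is non-oscillatory: peak overshoot = 0%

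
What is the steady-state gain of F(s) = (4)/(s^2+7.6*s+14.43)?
DC gain = F(0) = num(0)/den(0) = 4/14.43 = 0.2772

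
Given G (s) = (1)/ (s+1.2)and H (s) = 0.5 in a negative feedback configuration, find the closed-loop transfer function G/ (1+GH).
Closed-loop T = G/(1+GH).
Numerator: G_num * H_den = 1.
Denominator: G_den * H_den + G_num * H_num = (s + 1.2) + (0.5) = s + 1.7.
T(s) = (1)/(s + 1.7)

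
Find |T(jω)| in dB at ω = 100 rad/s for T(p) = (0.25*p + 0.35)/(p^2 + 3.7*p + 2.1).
Substitute p = j*100: T(j100) = 5.74528e-05 - 0.0024984j.
|T(j100)| = sqrt(Re² + Im²) = 0.002499.
20*log₁₀(0.002499) = -52.04 dB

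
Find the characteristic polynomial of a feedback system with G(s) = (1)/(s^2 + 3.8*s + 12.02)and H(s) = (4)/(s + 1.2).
Characteristic poly = G_den * H_den + G_num * H_num = (s^3 + 5*s^2 + 16.58*s + 14.424) + (4) = s^3 + 5*s^2 + 16.58*s + 18.424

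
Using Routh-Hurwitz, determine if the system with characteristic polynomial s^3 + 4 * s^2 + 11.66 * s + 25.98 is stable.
Routh array:
s^3: [1, 11.66]; s^2: [4, 25.98]; s^1: [5.165]; s^0: [25.98]
First column: [1, 4, 5.165, 25.98]. Sign changes = 0.
Yes, stable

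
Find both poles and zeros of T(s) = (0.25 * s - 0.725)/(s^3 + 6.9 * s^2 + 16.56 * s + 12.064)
Set denominator = 0: s^3 + 6.9*s^2 + 16.56*s + 12.064 = (s + 1.3)(s^2 + 5.6*s + 9.28) = 0 → Poles: -1.3, -2.8 + 1.2j, -2.8 - 1.2j
Set numerator = 0: 0.25*s - 0.725 = 0 → Zeros: 2.9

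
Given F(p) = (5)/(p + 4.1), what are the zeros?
Numerator is a nonzero constant (5) → Zeros: none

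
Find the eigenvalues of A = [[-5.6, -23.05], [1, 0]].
Eigenvalues solve det(λI - A) = 0.
Characteristic polynomial: λ^2 + 5.6*λ + 23.05 = 0.
Roots: -2.8 + 3.9j, -2.8 - 3.9j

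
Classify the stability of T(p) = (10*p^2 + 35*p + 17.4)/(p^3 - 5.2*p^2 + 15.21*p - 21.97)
Denominator: p^3 - 5.2*p^2 + 15.21*p - 21.97 = (p - 2.6)(p^2 - 2.6*p + 8.45). Poles: 1.3 + 2.6j, 1.3 - 2.6j, 2.6. Unstable (3 pole(s) in RHP)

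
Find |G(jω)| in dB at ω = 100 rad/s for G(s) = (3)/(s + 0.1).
Substitute s = j*100: G(j100) = 3e-05 - 0.03j.
|G(j100)| = sqrt(Re² + Im²) = 0.03.
20*log₁₀(0.03) = -30.46 dB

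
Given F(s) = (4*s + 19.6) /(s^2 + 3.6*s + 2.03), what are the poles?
Set denominator = 0: s^2 + 3.6*s + 2.03 = (s + 2.9)(s + 0.7) = 0 → Poles: -0.7, -2.9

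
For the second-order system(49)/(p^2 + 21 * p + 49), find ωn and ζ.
Standard form: ωn²/(p²+2ζωn·p+ωn²).
const=49=ωn² → ωn=7, p coeff=21=2ζωn → ζ=1.5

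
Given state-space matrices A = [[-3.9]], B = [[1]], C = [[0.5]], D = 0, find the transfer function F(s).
F(s) = C(sI - A)⁻¹B + D.
Characteristic polynomial det(sI - A) = s + 3.9.
Numerator from C·adj(sI-A)·B + D·det(sI-A) = 0.5.
F(s) = (0.5)/(s + 3.9)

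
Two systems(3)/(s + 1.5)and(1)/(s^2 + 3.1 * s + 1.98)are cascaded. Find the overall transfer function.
Series: H = H₁ · H₂ = (n₁·n₂)/(d₁·d₂).
Num: n₁·n₂ = 3. Den: d₁·d₂ = s^3 + 4.6*s^2 + 6.63*s + 2.97.
H(s) = (3)/(s^3 + 4.6*s^2 + 6.63*s + 2.97)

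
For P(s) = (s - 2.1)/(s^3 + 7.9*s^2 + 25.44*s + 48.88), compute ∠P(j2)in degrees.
Substitute s = j*2: P(j2) = 0.023147 + 0.0583018j.
∠P(j2) = atan2(Im, Re) = atan2(0.0583018, 0.023147) = 68.35°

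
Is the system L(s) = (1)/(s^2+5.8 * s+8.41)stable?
Denominator: s^2 + 5.8*s + 8.41 = (s + 2.9)(s + 2.9). Poles: -2.9, -2.9. All Re(p)<0: Yes (stable)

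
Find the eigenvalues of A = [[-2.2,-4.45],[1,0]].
Eigenvalues solve det(λI - A) = 0.
Characteristic polynomial: λ^2 + 2.2*λ + 4.45 = 0.
Roots: -1.1 + 1.8j, -1.1 - 1.8j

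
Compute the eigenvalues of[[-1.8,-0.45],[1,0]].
Eigenvalues solve det(λI - A) = 0.
Characteristic polynomial: λ^2 + 1.8*λ + 0.45 = 0.
Factor: (λ + 1.5)(λ + 0.3) = 0.
Roots: -0.3, -1.5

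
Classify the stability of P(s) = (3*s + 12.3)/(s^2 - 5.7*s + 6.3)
Denominator: s^2 - 5.7*s + 6.3 = (s - 4.2)(s - 1.5). Poles: 1.5, 4.2. Unstable (2 pole(s) in RHP)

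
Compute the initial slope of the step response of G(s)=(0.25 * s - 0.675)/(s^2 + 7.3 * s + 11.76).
IVT: y'(0⁺) = lim_{s→∞} s²·Y(s) = lim_{s→∞} s·G(s).
deg(num) = 1, deg(den) = 2, relative degree = 1, so s·G(s) → (leading num)/(leading den) = 0.25/1 = 0.25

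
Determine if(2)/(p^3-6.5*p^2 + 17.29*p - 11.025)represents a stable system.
Denominator: p^3 - 6.5*p^2 + 17.29*p - 11.025 = (p - 0.9)(p^2 - 5.6*p + 12.25). Poles: 0.9, 2.8 + 2.1j, 2.8 - 2.1j. All Re(p)<0: No (unstable)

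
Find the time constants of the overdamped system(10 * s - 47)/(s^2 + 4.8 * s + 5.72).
Overdamped: real poles at -2.6, -2.2. τ = -1/pole → τ₁ = 0.3846, τ₂ = 0.4545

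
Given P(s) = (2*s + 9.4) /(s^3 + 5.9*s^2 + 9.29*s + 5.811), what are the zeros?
Set numerator = 0: 2*s + 9.4 = 0 → Zeros: -4.7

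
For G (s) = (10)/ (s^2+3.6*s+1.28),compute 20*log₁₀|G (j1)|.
Substitute s = j*1: G(j1) = 0.21475 - 2.76107j.
|G(j1)| = sqrt(Re² + Im²) = 2.769.
20*log₁₀(2.769) = 8.85 dB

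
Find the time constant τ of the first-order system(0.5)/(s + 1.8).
First-order system: τ = -1/pole. Pole = -1.8. τ = -1/(-1.8) = 0.5556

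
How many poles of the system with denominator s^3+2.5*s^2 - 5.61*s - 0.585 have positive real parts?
s^3 + 2.5*s^2 - 5.61*s - 0.585 = (s - 1.5)(s + 0.1)(s + 3.9). Poles: -0.1, -3.9, 1.5. RHP poles (Re>0): 1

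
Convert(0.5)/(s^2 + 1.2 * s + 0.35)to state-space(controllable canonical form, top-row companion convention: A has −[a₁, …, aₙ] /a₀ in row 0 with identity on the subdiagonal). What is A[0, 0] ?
Reachable canonical form for den = s^2 + 1.2*s + 0.35: top row of A = -[a₁,a₂,...,aₙ]/a₀, ones on the subdiagonal, zeros elsewhere.
A = [[-1.2, -0.35], [1, 0]].
A[0,0] = -1.2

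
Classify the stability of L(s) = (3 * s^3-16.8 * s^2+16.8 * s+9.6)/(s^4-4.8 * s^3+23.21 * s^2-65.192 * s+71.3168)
Denominator: s^4 - 4.8*s^3 + 23.21*s^2 - 65.192*s + 71.3168 = (s^2 - 0.8*s + 15.37)(s^2 - 4*s + 4.64). Poles: 0.4 + 3.9j, 0.4 - 3.9j, 2 + 0.8j, 2 - 0.8j. Unstable (4 pole(s) in RHP)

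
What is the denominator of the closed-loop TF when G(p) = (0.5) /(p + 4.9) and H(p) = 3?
Characteristic poly = G_den * H_den + G_num * H_num = (p + 4.9) + (1.5) = p + 6.4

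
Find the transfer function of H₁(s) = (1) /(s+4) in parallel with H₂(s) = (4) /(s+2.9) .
Parallel: H = H₁ + H₂ = (n₁·d₂ + n₂·d₁)/(d₁·d₂).
n₁·d₂ = s + 2.9. n₂·d₁ = 4*s + 16. Sum = 5*s + 18.9. d₁·d₂ = s^2 + 6.9*s + 11.6.
H(s) = (5*s + 18.9)/(s^2 + 6.9*s + 11.6)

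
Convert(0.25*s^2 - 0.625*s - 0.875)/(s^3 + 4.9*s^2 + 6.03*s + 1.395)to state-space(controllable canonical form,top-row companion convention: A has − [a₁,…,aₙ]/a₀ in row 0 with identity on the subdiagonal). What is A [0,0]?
Reachable canonical form for den = s^3 + 4.9*s^2 + 6.03*s + 1.395: top row of A = -[a₁,a₂,...,aₙ]/a₀, ones on the subdiagonal, zeros elsewhere.
A = [[-4.9, -6.03, -1.395], [1, 0, 0], [0, 1, 0]].
A[0,0] = -4.9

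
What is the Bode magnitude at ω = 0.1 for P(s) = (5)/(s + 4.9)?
Substitute s = j*0.1: P(j0.1) = 1.01998 - 0.020816j.
|P(j0.1)| = sqrt(Re² + Im²) = 1.02.
20*log₁₀(1.02) = 0.17 dB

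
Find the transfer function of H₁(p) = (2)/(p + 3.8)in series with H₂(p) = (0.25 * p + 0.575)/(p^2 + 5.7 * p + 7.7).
Series: H = H₁ · H₂ = (n₁·n₂)/(d₁·d₂).
Num: n₁·n₂ = 0.5*p + 1.15. Den: d₁·d₂ = p^3 + 9.5*p^2 + 29.36*p + 29.26.
H(p) = (0.5*p + 1.15)/(p^3 + 9.5*p^2 + 29.36*p + 29.26)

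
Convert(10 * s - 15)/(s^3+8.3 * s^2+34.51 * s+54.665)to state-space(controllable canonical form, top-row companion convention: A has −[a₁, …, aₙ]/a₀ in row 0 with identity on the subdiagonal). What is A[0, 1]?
Reachable canonical form for den = s^3 + 8.3*s^2 + 34.51*s + 54.665: top row of A = -[a₁,a₂,...,aₙ]/a₀, ones on the subdiagonal, zeros elsewhere.
A = [[-8.3, -34.51, -54.665], [1, 0, 0], [0, 1, 0]].
A[0,1] = -34.51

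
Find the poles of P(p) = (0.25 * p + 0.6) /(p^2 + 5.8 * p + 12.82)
Set denominator = 0: p^2 + 5.8*p + 12.82 = 0 → Poles: -2.9 + 2.1j, -2.9 - 2.1j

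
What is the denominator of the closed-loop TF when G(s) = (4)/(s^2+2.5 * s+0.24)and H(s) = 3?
Characteristic poly = G_den * H_den + G_num * H_num = (s^2 + 2.5*s + 0.24) + (12) = s^2 + 2.5*s + 12.24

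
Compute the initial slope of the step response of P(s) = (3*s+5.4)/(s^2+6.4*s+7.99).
IVT: y'(0⁺) = lim_{s→∞} s²·Y(s) = lim_{s→∞} s·P(s).
deg(num) = 1, deg(den) = 2, relative degree = 1, so s·P(s) → (leading num)/(leading den) = 3/1 = 3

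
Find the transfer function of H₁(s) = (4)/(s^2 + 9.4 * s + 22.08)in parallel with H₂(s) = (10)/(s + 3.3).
Parallel: H = H₁ + H₂ = (n₁·d₂ + n₂·d₁)/(d₁·d₂).
n₁·d₂ = 4*s + 13.2. n₂·d₁ = 10*s^2 + 94*s + 220.8. Sum = 10*s^2 + 98*s + 234. d₁·d₂ = s^3 + 12.7*s^2 + 53.1*s + 72.864.
H(s) = (10*s^2 + 98*s + 234)/(s^3 + 12.7*s^2 + 53.1*s + 72.864)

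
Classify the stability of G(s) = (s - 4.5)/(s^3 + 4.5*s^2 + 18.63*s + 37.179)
Denominator: s^3 + 4.5*s^2 + 18.63*s + 37.179 = (s + 2.7)(s^2 + 1.8*s + 13.77). Poles: -0.9 + 3.6j, -0.9 - 3.6j, -2.7. Stable (all poles in LHP)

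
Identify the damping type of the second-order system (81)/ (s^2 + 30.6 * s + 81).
Standard form: ωn²/(s²+2ζωn·s+ωn²) gives ωn=9, ζ=1.7.
Overdamped (ζ = 1.7 > 1)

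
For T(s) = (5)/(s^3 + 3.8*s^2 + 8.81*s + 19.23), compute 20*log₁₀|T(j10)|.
Substitute s = j*10: T(j10) = -0.00187566 + 0.004741j.
|T(j10)| = sqrt(Re² + Im²) = 0.005099.
20*log₁₀(0.005099) = -45.85 dB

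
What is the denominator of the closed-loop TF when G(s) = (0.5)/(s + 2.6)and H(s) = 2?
Characteristic poly = G_den * H_den + G_num * H_num = (s + 2.6) + (1) = s + 3.6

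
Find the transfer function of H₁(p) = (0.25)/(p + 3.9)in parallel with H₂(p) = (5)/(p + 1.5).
Parallel: H = H₁ + H₂ = (n₁·d₂ + n₂·d₁)/(d₁·d₂).
n₁·d₂ = 0.25*p + 0.375. n₂·d₁ = 5*p + 19.5. Sum = 5.25*p + 19.875. d₁·d₂ = p^2 + 5.4*p + 5.85.
H(p) = (5.25*p + 19.875)/(p^2 + 5.4*p + 5.85)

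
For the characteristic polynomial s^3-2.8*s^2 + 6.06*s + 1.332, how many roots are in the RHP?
s^3 - 2.8*s^2 + 6.06*s + 1.332 = (s + 0.2)(s^2 - 3*s + 6.66). Poles: -0.2, 1.5 + 2.1j, 1.5 - 2.1j. RHP poles (Re>0): 2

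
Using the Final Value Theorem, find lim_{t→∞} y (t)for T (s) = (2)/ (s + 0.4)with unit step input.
FVT: lim_{t→∞} y(t) = lim_{s→0} s*Y(s) where Y(s) = T(s)/s.
= lim_{s→0} T(s) = T(0) = num(0)/den(0) = 2/0.4 = 5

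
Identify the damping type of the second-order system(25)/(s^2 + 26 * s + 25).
Standard form: ωn²/(s²+2ζωn·s+ωn²) gives ωn=5, ζ=2.6.
Overdamped (ζ = 2.6 > 1)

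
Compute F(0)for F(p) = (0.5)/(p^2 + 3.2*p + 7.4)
DC gain = F(0) = num(0)/den(0) = 0.5/7.4 = 0.06757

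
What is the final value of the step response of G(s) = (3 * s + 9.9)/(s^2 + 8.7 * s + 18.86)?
FVT: lim_{t→∞} y(t) = lim_{s→0} s*Y(s) where Y(s) = G(s)/s.
= lim_{s→0} G(s) = G(0) = num(0)/den(0) = 9.9/18.86 = 0.5249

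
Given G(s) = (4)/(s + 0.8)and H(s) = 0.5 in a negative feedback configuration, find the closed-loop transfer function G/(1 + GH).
Closed-loop T = G/(1+GH).
Numerator: G_num * H_den = 4.
Denominator: G_den * H_den + G_num * H_num = (s + 0.8) + (2) = s + 2.8.
T(s) = (4)/(s + 2.8)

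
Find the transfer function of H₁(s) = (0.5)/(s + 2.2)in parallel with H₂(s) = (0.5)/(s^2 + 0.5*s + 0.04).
Parallel: H = H₁ + H₂ = (n₁·d₂ + n₂·d₁)/(d₁·d₂).
n₁·d₂ = 0.5*s^2 + 0.25*s + 0.02. n₂·d₁ = 0.5*s + 1.1. Sum = 0.5*s^2 + 0.75*s + 1.12. d₁·d₂ = s^3 + 2.7*s^2 + 1.14*s + 0.088.
H(s) = (0.5*s^2 + 0.75*s + 1.12)/(s^3 + 2.7*s^2 + 1.14*s + 0.088)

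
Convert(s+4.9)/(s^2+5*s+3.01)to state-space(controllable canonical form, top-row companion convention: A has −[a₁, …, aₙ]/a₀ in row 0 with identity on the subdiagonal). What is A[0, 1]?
Reachable canonical form for den = s^2 + 5*s + 3.01: top row of A = -[a₁,a₂,...,aₙ]/a₀, ones on the subdiagonal, zeros elsewhere.
A = [[-5, -3.01], [1, 0]].
A[0,1] = -3.01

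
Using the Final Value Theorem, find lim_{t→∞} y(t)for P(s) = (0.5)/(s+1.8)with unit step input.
FVT: lim_{t→∞} y(t) = lim_{s→0} s*Y(s) where Y(s) = P(s)/s.
= lim_{s→0} P(s) = P(0) = num(0)/den(0) = 0.5/1.8 = 0.2778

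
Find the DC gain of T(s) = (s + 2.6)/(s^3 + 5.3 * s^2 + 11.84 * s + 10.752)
DC gain = T(0) = num(0)/den(0) = 2.6/10.752 = 0.2418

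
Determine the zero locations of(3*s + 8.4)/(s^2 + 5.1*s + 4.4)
Set numerator = 0: 3*s + 8.4 = 0 → Zeros: -2.8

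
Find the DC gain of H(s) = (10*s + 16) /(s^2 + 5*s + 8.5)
DC gain = H(0) = num(0)/den(0) = 16/8.5 = 1.882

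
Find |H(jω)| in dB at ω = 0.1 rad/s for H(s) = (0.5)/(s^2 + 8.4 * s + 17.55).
Substitute s = j*0.1: H(j0.1) = 0.028441 - 0.00136206j.
|H(j0.1)| = sqrt(Re² + Im²) = 0.02847.
20*log₁₀(0.02847) = -30.91 dB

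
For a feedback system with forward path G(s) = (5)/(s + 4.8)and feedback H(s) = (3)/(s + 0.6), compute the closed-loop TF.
Closed-loop T = G/(1+GH).
Numerator: G_num * H_den = 5*s + 3.
Denominator: G_den * H_den + G_num * H_num = (s^2 + 5.4*s + 2.88) + (15) = s^2 + 5.4*s + 17.88.
T(s) = (5*s + 3)/(s^2 + 5.4*s + 17.88)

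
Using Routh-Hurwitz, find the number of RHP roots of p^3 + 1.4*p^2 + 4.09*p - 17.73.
Routh array:
p^3: [1, 4.09]; p^2: [1.4, -17.73]; p^1: [16.7543]; p^0: [-17.73]
First column: [1, 1.4, 16.7543, -17.73]. Sign changes = RHP roots = 1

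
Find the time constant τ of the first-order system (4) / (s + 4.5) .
First-order system: τ = -1/pole. Pole = -4.5. τ = -1/(-4.5) = 0.2222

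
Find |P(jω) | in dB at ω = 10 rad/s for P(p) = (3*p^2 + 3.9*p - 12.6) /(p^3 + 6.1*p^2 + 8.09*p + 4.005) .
Substitute p = j*10: P(j10) = 0.126726 - 0.25656j.
|P(j10)| = sqrt(Re² + Im²) = 0.2862.
20*log₁₀(0.2862) = -10.87 dB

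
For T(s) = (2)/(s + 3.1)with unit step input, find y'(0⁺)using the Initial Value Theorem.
IVT: y'(0⁺) = lim_{s→∞} s²·Y(s) = lim_{s→∞} s·T(s).
deg(num) = 0, deg(den) = 1, relative degree = 1, so s·T(s) → (leading num)/(leading den) = 2/1 = 2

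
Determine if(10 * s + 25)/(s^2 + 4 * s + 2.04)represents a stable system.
Denominator: s^2 + 4*s + 2.04 = (s + 0.6)(s + 3.4). Poles: -0.6, -3.4. All Re(p)<0: Yes (stable)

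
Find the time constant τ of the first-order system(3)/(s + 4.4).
First-order system: τ = -1/pole. Pole = -4.4. τ = -1/(-4.4) = 0.2273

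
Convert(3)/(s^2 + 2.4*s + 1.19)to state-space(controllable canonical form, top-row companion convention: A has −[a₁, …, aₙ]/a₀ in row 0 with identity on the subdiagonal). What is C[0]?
Reachable canonical form: C = numerator coefficients (right-aligned, zero-padded to length n).
num = 3, C = [[0, 3]].
C[0] = 0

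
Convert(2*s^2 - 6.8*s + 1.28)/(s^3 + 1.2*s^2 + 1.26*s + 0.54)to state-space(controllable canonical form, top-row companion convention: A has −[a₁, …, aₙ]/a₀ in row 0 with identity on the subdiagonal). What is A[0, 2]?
Reachable canonical form for den = s^3 + 1.2*s^2 + 1.26*s + 0.54: top row of A = -[a₁,a₂,...,aₙ]/a₀, ones on the subdiagonal, zeros elsewhere.
A = [[-1.2, -1.26, -0.54], [1, 0, 0], [0, 1, 0]].
A[0,2] = -0.54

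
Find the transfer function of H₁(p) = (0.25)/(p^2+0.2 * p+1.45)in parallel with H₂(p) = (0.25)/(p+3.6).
Parallel: H = H₁ + H₂ = (n₁·d₂ + n₂·d₁)/(d₁·d₂).
n₁·d₂ = 0.25*p + 0.9. n₂·d₁ = 0.25*p^2 + 0.05*p + 0.3625. Sum = 0.25*p^2 + 0.3*p + 1.2625. d₁·d₂ = p^3 + 3.8*p^2 + 2.17*p + 5.22.
H(p) = (0.25*p^2 + 0.3*p + 1.2625)/(p^3 + 3.8*p^2 + 2.17*p + 5.22)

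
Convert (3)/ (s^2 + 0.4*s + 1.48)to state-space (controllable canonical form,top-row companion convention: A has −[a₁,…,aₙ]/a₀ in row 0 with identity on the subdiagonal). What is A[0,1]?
Reachable canonical form for den = s^2 + 0.4*s + 1.48: top row of A = -[a₁,a₂,...,aₙ]/a₀, ones on the subdiagonal, zeros elsewhere.
A = [[-0.4, -1.48], [1, 0]].
A[0,1] = -1.48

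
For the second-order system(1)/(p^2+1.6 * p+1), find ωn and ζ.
Standard form: ωn²/(p²+2ζωn·p+ωn²).
const=1=ωn² → ωn=1, p coeff=1.6=2ζωn → ζ=0.8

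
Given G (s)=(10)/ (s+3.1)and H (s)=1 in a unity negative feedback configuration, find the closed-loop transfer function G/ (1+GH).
Closed-loop T = G/(1+GH).
Numerator: G_num * H_den = 10.
Denominator: G_den * H_den + G_num * H_num = (s + 3.1) + (10) = s + 13.1.
T(s) = (10)/(s + 13.1)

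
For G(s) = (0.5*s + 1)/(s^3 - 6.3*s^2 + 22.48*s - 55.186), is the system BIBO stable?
Denominator: s^3 - 6.3*s^2 + 22.48*s - 55.186 = (s - 4.1)(s^2 - 2.2*s + 13.46). Poles: 1.1 + 3.5j, 1.1 - 3.5j, 4.1. All Re(p)<0: No (unstable)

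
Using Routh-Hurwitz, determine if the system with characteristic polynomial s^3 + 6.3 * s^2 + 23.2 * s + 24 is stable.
Routh array:
s^3: [1, 23.2]; s^2: [6.3, 24]; s^1: [19.3905]; s^0: [24]
First column: [1, 6.3, 19.3905, 24]. Sign changes = 0.
Yes, stable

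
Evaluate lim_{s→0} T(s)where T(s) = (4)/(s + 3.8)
DC gain = T(0) = num(0)/den(0) = 4/3.8 = 1.053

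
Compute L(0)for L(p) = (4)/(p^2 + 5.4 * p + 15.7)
DC gain = L(0) = num(0)/den(0) = 4/15.7 = 0.2548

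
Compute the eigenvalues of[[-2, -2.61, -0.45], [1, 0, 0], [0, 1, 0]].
Eigenvalues solve det(λI - A) = 0.
Characteristic polynomial: λ^3 + 2*λ^2 + 2.61*λ + 0.45 = 0.
Factor: (λ + 0.2)(λ^2 + 1.8*λ + 2.25) = 0.
Roots: -0.2, -0.9 + 1.2j, -0.9 - 1.2j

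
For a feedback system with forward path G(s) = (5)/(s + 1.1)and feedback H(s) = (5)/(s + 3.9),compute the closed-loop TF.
Closed-loop T = G/(1+GH).
Numerator: G_num * H_den = 5*s + 19.5.
Denominator: G_den * H_den + G_num * H_num = (s^2 + 5*s + 4.29) + (25) = s^2 + 5*s + 29.29.
T(s) = (5*s + 19.5)/(s^2 + 5*s + 29.29)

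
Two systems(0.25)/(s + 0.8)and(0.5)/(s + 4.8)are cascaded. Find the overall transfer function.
Series: H = H₁ · H₂ = (n₁·n₂)/(d₁·d₂).
Num: n₁·n₂ = 0.125. Den: d₁·d₂ = s^2 + 5.6*s + 3.84.
H(s) = (0.125)/(s^2 + 5.6*s + 3.84)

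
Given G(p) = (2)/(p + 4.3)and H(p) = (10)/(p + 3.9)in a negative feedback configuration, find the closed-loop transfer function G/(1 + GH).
Closed-loop T = G/(1+GH).
Numerator: G_num * H_den = 2*p + 7.8.
Denominator: G_den * H_den + G_num * H_num = (p^2 + 8.2*p + 16.77) + (20) = p^2 + 8.2*p + 36.77.
T(p) = (2*p + 7.8)/(p^2 + 8.2*p + 36.77)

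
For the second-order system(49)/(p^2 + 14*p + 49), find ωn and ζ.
Standard form: ωn²/(p²+2ζωn·p+ωn²).
const=49=ωn² → ωn=7, p coeff=14=2ζωn → ζ=1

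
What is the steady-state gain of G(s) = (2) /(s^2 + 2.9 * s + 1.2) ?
DC gain = G(0) = num(0)/den(0) = 2/1.2 = 1.667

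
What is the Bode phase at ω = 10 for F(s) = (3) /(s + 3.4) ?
Substitute s = j*10: F(j10) = 0.0914306 - 0.268914j.
∠F(j10) = atan2(Im, Re) = atan2(-0.268914, 0.0914306) = -71.22°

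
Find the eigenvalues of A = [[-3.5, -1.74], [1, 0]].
Eigenvalues solve det(λI - A) = 0.
Characteristic polynomial: λ^2 + 3.5*λ + 1.74 = 0.
Factor: (λ + 2.9)(λ + 0.6) = 0.
Roots: -0.6, -2.9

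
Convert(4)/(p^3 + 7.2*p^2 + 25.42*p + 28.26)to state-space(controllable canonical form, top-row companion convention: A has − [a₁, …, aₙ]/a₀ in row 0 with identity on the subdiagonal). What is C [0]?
Reachable canonical form: C = numerator coefficients (right-aligned, zero-padded to length n).
num = 4, C = [[0, 0, 4]].
C[0] = 0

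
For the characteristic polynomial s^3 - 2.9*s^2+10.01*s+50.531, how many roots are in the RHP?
s^3 - 2.9*s^2 + 10.01*s + 50.531 = (s + 2.3)(s^2 - 5.2*s + 21.97). Poles: -2.3, 2.6 + 3.9j, 2.6 - 3.9j. RHP poles (Re>0): 2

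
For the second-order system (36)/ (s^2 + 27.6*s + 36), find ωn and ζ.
Standard form: ωn²/(s²+2ζωn·s+ωn²).
const=36=ωn² → ωn=6, s coeff=27.6=2ζωn → ζ=2.3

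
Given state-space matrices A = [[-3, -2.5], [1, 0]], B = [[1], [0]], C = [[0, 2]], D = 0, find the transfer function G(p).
G(p) = C(pI - A)⁻¹B + D.
Characteristic polynomial det(pI - A) = p^2 + 3*p + 2.5.
Numerator from C·adj(pI-A)·B + D·det(pI-A) = 2.
G(p) = (2)/(p^2 + 3*p + 2.5)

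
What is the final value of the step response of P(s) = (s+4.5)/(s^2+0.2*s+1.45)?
FVT: lim_{t→∞} y(t) = lim_{s→0} s*Y(s) where Y(s) = P(s)/s.
= lim_{s→0} P(s) = P(0) = num(0)/den(0) = 4.5/1.45 = 3.103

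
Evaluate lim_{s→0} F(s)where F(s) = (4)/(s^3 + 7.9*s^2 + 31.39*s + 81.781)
DC gain = F(0) = num(0)/den(0) = 4/81.781 = 0.04891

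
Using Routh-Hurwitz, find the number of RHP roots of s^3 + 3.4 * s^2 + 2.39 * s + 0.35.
Routh array:
s^3: [1, 2.39]; s^2: [3.4, 0.35]; s^1: [2.28706]; s^0: [0.35]
First column: [1, 3.4, 2.28706, 0.35]. Sign changes = RHP roots = 0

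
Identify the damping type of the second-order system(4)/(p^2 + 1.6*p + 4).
Standard form: ωn²/(p²+2ζωn·p+ωn²) gives ωn=2, ζ=0.4.
Underdamped (ζ = 0.4 < 1)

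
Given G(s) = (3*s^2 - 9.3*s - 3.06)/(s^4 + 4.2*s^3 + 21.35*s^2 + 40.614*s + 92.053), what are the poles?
Set denominator = 0: s^4 + 4.2*s^3 + 21.35*s^2 + 40.614*s + 92.053 = (s^2 + 0.6*s + 9.7)(s^2 + 3.6*s + 9.49) = 0 → Poles: -0.3 + 3.1j, -0.3 - 3.1j, -1.8 + 2.5j, -1.8 - 2.5j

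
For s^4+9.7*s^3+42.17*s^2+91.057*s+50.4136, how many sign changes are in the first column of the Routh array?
Routh array:
s^4: [1, 42.17, 50.4136]; s^3: [9.7, 91.057]; s^2: [32.7827, 50.4136]; s^1: [76.1402]; s^0: [50.4136]
First column: [1, 9.7, 32.7827, 76.1402, 50.4136]. Sign changes = 0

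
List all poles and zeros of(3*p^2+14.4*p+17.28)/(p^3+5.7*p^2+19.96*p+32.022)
Set denominator = 0: p^3 + 5.7*p^2 + 19.96*p + 32.022 = (p + 2.7)(p^2 + 3*p + 11.86) = 0 → Poles: -1.5 + 3.1j, -1.5 - 3.1j, -2.7
Set numerator = 0: 3*p^2 + 14.4*p + 17.28 = 3*(p + 2.4)(p + 2.4) = 0 → Zeros: -2.4, -2.4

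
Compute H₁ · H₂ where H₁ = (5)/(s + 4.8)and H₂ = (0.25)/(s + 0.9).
Series: H = H₁ · H₂ = (n₁·n₂)/(d₁·d₂).
Num: n₁·n₂ = 1.25. Den: d₁·d₂ = s^2 + 5.7*s + 4.32.
H(s) = (1.25)/(s^2 + 5.7*s + 4.32)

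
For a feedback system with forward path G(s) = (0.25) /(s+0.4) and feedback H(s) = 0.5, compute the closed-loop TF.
Closed-loop T = G/(1+GH).
Numerator: G_num * H_den = 0.25.
Denominator: G_den * H_den + G_num * H_num = (s + 0.4) + (0.125) = s + 0.525.
T(s) = (0.25)/(s + 0.525)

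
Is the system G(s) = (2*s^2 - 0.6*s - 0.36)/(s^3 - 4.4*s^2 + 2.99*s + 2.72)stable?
Denominator: s^3 - 4.4*s^2 + 2.99*s + 2.72 = (s - 3.2)(s - 1.7)(s + 0.5). Poles: -0.5, 1.7, 3.2. All Re(p)<0: No (unstable)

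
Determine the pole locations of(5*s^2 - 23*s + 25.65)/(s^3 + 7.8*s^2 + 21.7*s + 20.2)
Set denominator = 0: s^3 + 7.8*s^2 + 21.7*s + 20.2 = (s + 2)(s^2 + 5.8*s + 10.1) = 0 → Poles: -2, -2.9 + 1.3j, -2.9 - 1.3j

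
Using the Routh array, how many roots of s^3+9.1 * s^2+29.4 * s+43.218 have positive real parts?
Routh array:
s^3: [1, 29.4]; s^2: [9.1, 43.218]; s^1: [24.6508]; s^0: [43.218]
First column: [1, 9.1, 24.6508, 43.218]. Sign changes = RHP roots = 0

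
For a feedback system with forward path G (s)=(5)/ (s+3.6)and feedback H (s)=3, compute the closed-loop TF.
Closed-loop T = G/(1+GH).
Numerator: G_num * H_den = 5.
Denominator: G_den * H_den + G_num * H_num = (s + 3.6) + (15) = s + 18.6.
T(s) = (5)/(s + 18.6)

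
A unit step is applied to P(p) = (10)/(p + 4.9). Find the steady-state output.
FVT: lim_{t→∞} y(t) = lim_{p→0} p*Y(p) where Y(p) = P(p)/p.
= lim_{p→0} P(p) = P(0) = num(0)/den(0) = 10/4.9 = 2.041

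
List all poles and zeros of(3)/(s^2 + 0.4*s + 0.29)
Set denominator = 0: s^2 + 0.4*s + 0.29 = 0 → Poles: -0.2 + 0.5j, -0.2 - 0.5j
Numerator is a nonzero constant (3) → Zeros: none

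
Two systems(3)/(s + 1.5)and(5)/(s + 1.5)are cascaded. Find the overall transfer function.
Series: H = H₁ · H₂ = (n₁·n₂)/(d₁·d₂).
Num: n₁·n₂ = 15. Den: d₁·d₂ = s^2 + 3*s + 2.25.
H(s) = (15)/(s^2 + 3*s + 2.25)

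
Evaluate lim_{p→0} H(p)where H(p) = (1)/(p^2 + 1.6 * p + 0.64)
DC gain = H(0) = num(0)/den(0) = 1/0.64 = 1.562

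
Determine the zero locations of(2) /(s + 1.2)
Numerator is a nonzero constant (2) → Zeros: none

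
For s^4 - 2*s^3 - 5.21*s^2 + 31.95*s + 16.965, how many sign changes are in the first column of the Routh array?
Routh array:
s^4: [1, -5.21, 16.965]; s^3: [-2, 31.95]; s^2: [10.765, 16.965]; s^1: [35.1019]; s^0: [16.965]
First column: [1, -2, 10.765, 35.1019, 16.965]. Sign changes = 2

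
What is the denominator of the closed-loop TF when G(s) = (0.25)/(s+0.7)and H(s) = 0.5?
Characteristic poly = G_den * H_den + G_num * H_num = (s + 0.7) + (0.125) = s + 0.825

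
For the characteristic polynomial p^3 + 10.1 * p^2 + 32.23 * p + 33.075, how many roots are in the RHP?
p^3 + 10.1*p^2 + 32.23*p + 33.075 = (p + 2.7)(p + 4.9)(p + 2.5). Poles: -2.5, -2.7, -4.9. RHP poles (Re>0): 0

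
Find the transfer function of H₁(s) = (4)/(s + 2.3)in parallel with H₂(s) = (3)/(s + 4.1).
Parallel: H = H₁ + H₂ = (n₁·d₂ + n₂·d₁)/(d₁·d₂).
n₁·d₂ = 4*s + 16.4. n₂·d₁ = 3*s + 6.9. Sum = 7*s + 23.3. d₁·d₂ = s^2 + 6.4*s + 9.43.
H(s) = (7*s + 23.3)/(s^2 + 6.4*s + 9.43)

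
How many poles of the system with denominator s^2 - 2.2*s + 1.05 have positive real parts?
s^2 - 2.2*s + 1.05 = (s - 1.5)(s - 0.7). Poles: 0.7, 1.5. RHP poles (Re>0): 2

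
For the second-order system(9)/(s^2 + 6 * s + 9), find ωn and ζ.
Standard form: ωn²/(s²+2ζωn·s+ωn²).
const=9=ωn² → ωn=3, s coeff=6=2ζωn → ζ=1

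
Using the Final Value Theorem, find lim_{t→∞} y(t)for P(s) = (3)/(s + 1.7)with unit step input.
FVT: lim_{t→∞} y(t) = lim_{s→0} s*Y(s) where Y(s) = P(s)/s.
= lim_{s→0} P(s) = P(0) = num(0)/den(0) = 3/1.7 = 1.765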